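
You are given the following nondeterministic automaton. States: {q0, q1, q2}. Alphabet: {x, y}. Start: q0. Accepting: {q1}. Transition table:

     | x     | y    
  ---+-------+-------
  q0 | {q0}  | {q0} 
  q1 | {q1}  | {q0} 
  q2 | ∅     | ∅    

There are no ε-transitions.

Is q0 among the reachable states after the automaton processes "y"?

Yes

Start in {q0}.
Read 'y': q0→{q0}; now {q0}.
State q0 is in {q0}.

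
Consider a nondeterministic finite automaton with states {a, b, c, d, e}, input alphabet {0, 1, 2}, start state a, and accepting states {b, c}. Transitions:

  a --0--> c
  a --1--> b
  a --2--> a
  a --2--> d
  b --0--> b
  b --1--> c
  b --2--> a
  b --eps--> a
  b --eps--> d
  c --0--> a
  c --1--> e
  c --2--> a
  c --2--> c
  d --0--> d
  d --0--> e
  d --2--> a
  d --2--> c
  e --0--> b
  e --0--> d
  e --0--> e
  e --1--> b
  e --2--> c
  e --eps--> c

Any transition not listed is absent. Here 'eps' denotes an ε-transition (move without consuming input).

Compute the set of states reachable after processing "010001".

{a, b, c, d, e}

Start in {a}.
Read '0': a→{c}; now {c}.
Read '1': c→{e}; union {e}; ε-closure = {c, e}.
Read '0': c→{a}, e→{b, d, e}; union {a, b, d, e}; ε-closure = {a, b, c, d, e}.
Read '0': a→{c}, b→{b}, c→{a}, d→{d, e}, e→{b, d, e}; now {a, b, c, d, e}.
Read '0': a→{c}, b→{b}, c→{a}, d→{d, e}, e→{b, d, e}; now {a, b, c, d, e}.
Read '1': a→{b}, b→{c}, c→{e}, d→∅, e→{b}; union {b, c, e}; ε-closure = {a, b, c, d, e}.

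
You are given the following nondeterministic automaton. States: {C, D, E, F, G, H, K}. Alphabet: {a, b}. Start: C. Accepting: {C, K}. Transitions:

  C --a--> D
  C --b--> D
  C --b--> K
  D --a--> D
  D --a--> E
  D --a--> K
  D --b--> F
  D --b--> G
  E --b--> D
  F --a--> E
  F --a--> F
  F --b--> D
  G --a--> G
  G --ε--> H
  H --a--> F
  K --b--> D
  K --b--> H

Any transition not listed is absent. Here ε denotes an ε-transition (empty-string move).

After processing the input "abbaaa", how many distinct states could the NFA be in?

3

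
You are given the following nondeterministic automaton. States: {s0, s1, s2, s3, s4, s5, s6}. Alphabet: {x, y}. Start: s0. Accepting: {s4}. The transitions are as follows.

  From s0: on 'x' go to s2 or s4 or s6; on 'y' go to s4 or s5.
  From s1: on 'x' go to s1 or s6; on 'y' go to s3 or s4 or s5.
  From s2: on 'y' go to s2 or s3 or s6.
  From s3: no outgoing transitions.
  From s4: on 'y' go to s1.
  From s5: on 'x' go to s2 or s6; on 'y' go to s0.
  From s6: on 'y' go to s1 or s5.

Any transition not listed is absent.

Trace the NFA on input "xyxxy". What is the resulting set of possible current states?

{s1, s3, s4, s5}

Start in {s0}.
Read 'x': s0→{s2, s4, s6}; now {s2, s4, s6}.
Read 'y': s2→{s2, s3, s6}, s4→{s1}, s6→{s1, s5}; now {s1, s2, s3, s5, s6}.
Read 'x': s1→{s1, s6}, s2→∅, s3→∅, s5→{s2, s6}, s6→∅; now {s1, s2, s6}.
Read 'x': s1→{s1, s6}, s2→∅, s6→∅; now {s1, s6}.
Read 'y': s1→{s3, s4, s5}, s6→{s1, s5}; now {s1, s3, s4, s5}.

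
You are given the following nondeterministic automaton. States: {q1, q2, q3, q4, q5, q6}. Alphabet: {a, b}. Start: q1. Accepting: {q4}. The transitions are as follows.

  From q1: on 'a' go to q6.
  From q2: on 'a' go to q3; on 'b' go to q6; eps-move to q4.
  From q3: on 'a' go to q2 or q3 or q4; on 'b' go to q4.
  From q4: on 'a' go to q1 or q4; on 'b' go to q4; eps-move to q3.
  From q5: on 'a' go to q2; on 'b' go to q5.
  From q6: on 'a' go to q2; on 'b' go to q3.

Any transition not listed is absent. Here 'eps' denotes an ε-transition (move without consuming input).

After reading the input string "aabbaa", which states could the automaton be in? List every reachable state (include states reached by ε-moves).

{q1, q2, q3, q4, q6}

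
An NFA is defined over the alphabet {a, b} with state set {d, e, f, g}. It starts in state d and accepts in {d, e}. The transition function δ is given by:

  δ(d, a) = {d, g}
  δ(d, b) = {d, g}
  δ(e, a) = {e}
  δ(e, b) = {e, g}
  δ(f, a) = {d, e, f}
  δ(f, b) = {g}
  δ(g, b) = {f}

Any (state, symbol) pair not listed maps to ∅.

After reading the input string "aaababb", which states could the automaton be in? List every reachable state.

Start in {d}.
Read 'a': {d} → {d, g}.
Read 'a': {d, g} → {d, g}.
Read 'a': {d, g} → {d, g}.
Read 'b': {d, g} → {d, f, g}.
Read 'a': {d, f, g} → {d, e, f, g}.
Read 'b': {d, e, f, g} → {d, e, f, g}.
Read 'b': {d, e, f, g} → {d, e, f, g}.

{d, e, f, g}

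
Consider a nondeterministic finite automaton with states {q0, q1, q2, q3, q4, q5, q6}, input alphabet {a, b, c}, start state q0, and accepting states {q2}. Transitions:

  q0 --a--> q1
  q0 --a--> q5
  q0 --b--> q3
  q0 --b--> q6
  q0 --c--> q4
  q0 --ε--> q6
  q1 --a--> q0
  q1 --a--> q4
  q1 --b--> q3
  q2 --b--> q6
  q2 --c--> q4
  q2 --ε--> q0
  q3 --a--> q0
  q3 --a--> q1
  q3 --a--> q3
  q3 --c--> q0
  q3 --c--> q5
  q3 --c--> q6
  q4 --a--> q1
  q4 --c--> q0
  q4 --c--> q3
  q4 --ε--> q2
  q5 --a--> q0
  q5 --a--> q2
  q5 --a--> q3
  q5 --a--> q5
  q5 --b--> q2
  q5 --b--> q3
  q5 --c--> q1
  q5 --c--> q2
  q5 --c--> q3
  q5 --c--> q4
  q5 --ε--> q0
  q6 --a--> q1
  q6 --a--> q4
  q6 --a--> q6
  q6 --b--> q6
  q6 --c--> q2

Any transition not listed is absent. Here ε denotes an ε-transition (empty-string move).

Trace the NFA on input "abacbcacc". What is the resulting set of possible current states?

{q0, q1, q2, q3, q4, q5, q6}

Start: ε-closure({q0}) = {q0, q6}.
Read 'a': {q0, q6} → {q0, q1, q2, q4, q5, q6}.
Read 'b': {q0, q1, q2, q4, q5, q6} → {q0, q2, q3, q6}.
Read 'a': {q0, q2, q3, q6} → {q0, q1, q2, q3, q4, q5, q6}.
Read 'c': {q0, q1, q2, q3, q4, q5, q6} → {q0, q1, q2, q3, q4, q5, q6}.
Read 'b': {q0, q1, q2, q3, q4, q5, q6} → {q0, q2, q3, q6}.
Read 'c': {q0, q2, q3, q6} → {q0, q2, q4, q5, q6}.
Read 'a': {q0, q2, q4, q5, q6} → {q0, q1, q2, q3, q4, q5, q6}.
Read 'c': {q0, q1, q2, q3, q4, q5, q6} → {q0, q1, q2, q3, q4, q5, q6}.
Read 'c': {q0, q1, q2, q3, q4, q5, q6} → {q0, q1, q2, q3, q4, q5, q6}.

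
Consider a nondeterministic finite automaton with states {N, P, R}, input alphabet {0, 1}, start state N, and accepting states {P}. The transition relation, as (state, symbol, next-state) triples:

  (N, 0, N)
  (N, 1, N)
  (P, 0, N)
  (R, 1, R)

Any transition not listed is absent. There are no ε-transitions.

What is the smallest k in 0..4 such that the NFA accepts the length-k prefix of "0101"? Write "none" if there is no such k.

none

Start in {N}.
Read '0': N→{N}; now {N}.
Read '1': N→{N}; now {N}.
Read '0': N→{N}; now {N}.
Read '1': N→{N}; now {N}.
No reachable set along the way intersects F.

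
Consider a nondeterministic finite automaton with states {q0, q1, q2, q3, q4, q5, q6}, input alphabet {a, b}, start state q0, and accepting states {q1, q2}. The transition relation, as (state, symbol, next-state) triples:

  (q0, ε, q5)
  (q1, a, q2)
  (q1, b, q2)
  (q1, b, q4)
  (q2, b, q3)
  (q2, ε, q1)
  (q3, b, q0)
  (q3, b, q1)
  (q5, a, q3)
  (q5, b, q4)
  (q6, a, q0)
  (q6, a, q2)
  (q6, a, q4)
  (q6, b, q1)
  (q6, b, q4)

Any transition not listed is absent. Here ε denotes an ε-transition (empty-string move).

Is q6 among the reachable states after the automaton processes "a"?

No

Start: ε-closure({q0}) = {q0, q5}.
Read 'a': {q0, q5} → {q3}.
State q6 is not in {q3}.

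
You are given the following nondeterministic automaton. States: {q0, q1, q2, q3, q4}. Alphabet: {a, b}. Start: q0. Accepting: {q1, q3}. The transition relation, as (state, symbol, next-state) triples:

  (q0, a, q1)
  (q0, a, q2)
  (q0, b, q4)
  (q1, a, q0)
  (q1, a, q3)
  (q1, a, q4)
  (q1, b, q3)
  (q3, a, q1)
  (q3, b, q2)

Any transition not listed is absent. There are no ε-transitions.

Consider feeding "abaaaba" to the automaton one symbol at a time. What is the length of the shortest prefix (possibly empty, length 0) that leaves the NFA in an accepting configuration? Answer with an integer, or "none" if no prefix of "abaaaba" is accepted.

1

Start in {q0}.
Read 'a': q0→{q1, q2}; now {q1, q2}.
None of the earlier sets intersect F, but {q1, q2} does.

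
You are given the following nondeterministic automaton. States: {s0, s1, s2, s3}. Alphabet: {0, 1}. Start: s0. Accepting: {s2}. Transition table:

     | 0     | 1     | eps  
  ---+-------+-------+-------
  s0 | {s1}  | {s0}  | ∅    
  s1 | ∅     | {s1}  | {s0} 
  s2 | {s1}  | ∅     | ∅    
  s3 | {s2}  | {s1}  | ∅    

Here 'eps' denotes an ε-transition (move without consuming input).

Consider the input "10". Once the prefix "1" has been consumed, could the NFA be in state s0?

Start in {s0}.
Read '1': s0→{s0}; now {s0}.
State s0 is in {s0}.

Yes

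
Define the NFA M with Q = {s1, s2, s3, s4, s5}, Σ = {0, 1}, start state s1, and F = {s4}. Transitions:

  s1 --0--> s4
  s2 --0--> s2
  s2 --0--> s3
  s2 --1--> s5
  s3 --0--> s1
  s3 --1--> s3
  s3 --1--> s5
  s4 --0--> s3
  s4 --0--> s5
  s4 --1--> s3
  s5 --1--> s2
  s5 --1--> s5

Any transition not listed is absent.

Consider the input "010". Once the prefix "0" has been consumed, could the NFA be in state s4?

Start in {s1}.
Read '0': {s1} → {s4}.
State s4 is in {s4}.

Yes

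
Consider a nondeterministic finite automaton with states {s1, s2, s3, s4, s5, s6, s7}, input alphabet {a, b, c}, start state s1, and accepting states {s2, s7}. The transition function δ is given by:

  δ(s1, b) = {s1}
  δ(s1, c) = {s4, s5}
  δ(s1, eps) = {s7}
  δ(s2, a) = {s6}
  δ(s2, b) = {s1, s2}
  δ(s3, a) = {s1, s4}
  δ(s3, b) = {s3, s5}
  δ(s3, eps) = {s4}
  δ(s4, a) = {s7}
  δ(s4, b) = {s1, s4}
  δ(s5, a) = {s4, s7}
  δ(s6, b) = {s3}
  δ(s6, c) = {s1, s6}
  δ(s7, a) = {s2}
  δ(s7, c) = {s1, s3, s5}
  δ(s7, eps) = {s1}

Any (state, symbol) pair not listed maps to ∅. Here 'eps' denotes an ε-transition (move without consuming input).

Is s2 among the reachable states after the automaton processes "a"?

Start: ε-closure({s1}) = {s1, s7}.
Read 'a': {s1, s7} → {s2}.
State s2 is in {s2}.

Yes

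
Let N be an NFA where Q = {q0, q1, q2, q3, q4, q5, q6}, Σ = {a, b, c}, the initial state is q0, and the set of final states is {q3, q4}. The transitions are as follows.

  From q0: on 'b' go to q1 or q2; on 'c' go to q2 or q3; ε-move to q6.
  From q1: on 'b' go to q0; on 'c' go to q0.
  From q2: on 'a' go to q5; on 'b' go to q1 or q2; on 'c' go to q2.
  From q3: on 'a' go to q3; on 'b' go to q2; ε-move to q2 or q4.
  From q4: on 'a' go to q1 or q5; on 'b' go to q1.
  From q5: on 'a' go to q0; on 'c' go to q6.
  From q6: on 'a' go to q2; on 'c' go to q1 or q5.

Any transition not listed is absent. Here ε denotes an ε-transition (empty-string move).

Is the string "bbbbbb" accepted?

No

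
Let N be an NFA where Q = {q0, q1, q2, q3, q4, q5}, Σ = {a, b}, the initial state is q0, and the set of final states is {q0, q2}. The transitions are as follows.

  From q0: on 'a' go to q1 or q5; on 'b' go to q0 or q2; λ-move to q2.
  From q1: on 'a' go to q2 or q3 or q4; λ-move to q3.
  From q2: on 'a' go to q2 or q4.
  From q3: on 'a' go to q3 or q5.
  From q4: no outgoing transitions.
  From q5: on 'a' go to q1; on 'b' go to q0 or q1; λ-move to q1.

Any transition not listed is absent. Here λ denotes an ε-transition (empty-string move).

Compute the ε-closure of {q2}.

Begin with {q2}.
No ε-moves leave this set, so the closure equals the set itself.

{q2}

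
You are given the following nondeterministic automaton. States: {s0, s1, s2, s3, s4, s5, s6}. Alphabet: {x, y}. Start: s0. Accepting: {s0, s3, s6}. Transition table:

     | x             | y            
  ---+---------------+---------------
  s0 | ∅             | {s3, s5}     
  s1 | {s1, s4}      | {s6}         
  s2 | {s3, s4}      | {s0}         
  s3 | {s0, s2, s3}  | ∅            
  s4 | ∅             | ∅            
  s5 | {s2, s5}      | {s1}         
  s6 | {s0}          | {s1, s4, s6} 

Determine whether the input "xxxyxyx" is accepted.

Start in {s0}.
Read 'x': {s0} → ∅.
The set is empty and remains empty for the remaining 6 symbols.
The final set ∅ contains no accepting state.

No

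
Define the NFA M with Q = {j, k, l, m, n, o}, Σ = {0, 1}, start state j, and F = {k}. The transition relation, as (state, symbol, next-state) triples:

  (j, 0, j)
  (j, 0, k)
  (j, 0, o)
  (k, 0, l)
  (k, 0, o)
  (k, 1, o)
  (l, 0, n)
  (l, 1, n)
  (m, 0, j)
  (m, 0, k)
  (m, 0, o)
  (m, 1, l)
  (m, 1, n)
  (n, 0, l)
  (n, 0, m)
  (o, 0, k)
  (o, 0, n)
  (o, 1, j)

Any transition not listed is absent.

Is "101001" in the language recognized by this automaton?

No

Start in {j}.
Read '1': j→∅; now ∅.
The set is empty and remains empty for the remaining 5 symbols.
The final set ∅ contains no accepting state.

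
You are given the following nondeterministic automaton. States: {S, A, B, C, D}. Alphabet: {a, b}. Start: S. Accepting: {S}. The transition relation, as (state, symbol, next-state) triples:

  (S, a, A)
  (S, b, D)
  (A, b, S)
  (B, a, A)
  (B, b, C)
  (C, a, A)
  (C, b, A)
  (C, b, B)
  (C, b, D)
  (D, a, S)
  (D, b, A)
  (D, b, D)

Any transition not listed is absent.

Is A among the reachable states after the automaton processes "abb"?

No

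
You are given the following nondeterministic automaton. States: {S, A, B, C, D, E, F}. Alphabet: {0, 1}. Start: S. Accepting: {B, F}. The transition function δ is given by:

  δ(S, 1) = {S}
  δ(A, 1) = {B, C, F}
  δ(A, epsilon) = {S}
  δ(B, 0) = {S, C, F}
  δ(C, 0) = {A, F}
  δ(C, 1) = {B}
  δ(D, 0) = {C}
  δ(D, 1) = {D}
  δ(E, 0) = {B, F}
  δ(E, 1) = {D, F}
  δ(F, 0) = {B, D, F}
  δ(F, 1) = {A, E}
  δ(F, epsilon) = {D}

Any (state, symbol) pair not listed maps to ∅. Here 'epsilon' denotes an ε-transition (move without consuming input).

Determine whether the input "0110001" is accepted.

No

Start in {S}.
Read '0': S→∅; now ∅.
The set is empty and remains empty for the remaining 6 symbols.
The final set ∅ contains no accepting state.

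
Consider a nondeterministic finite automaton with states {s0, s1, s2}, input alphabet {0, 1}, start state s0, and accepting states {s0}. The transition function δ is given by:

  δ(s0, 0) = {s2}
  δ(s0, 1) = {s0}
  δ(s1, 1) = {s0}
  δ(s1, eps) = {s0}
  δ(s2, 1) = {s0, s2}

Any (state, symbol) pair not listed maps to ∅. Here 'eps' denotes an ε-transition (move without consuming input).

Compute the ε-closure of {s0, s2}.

Begin with {s0, s2}.
No ε-moves leave this set, so the closure equals the set itself.

{s0, s2}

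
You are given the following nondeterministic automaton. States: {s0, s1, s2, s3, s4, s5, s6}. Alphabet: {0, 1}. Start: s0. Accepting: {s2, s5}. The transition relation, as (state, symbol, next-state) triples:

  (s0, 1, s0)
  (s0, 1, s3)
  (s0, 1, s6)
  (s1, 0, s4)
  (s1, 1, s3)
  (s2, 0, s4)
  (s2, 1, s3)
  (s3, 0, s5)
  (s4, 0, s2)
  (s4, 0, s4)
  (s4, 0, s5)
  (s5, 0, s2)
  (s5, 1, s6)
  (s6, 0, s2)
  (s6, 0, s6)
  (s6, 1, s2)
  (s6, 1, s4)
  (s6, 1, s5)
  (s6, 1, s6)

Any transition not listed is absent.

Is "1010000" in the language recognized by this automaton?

Start in {s0}.
Read '1': {s0} → {s0, s3, s6}.
Read '0': {s0, s3, s6} → {s2, s5, s6}.
Read '1': {s2, s5, s6} → {s2, s3, s4, s5, s6}.
Read '0': {s2, s3, s4, s5, s6} → {s2, s4, s5, s6}.
Read '0': {s2, s4, s5, s6} → {s2, s4, s5, s6}.
Read '0': {s2, s4, s5, s6} → {s2, s4, s5, s6}.
Read '0': {s2, s4, s5, s6} → {s2, s4, s5, s6}.
The final set {s2, s4, s5, s6} contains the accepting states s2, s5.

Yes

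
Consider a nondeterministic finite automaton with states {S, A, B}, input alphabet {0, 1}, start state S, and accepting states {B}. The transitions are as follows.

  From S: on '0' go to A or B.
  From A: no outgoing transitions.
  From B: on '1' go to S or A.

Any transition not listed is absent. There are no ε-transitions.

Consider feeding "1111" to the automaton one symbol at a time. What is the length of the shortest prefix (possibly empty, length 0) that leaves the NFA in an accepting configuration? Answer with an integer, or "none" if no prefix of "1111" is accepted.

none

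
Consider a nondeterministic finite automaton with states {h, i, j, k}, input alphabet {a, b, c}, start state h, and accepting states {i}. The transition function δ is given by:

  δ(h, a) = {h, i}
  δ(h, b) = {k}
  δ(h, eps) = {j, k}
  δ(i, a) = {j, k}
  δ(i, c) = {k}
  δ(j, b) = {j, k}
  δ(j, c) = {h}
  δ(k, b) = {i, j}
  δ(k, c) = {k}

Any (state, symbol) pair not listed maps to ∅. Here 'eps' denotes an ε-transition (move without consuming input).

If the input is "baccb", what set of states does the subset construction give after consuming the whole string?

Start: ε-closure({h}) = {h, j, k}.
Read 'b': h→{k}, j→{j, k}, k→{i, j}; now {i, j, k}.
Read 'a': i→{j, k}, j→∅, k→∅; now {j, k}.
Read 'c': j→{h}, k→{k}; union {h, k}; ε-closure = {h, j, k}.
Read 'c': h→∅, j→{h}, k→{k}; union {h, k}; ε-closure = {h, j, k}.
Read 'b': h→{k}, j→{j, k}, k→{i, j}; now {i, j, k}.

{i, j, k}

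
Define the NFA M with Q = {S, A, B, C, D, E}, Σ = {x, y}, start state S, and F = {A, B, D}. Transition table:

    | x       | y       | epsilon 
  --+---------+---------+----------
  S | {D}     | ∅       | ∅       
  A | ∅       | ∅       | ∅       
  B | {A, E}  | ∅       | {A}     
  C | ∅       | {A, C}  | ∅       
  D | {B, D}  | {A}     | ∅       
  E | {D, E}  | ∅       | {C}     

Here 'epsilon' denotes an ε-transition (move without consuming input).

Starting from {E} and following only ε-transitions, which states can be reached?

Begin with {E}.
ε-move E → C; add C.

{C, E}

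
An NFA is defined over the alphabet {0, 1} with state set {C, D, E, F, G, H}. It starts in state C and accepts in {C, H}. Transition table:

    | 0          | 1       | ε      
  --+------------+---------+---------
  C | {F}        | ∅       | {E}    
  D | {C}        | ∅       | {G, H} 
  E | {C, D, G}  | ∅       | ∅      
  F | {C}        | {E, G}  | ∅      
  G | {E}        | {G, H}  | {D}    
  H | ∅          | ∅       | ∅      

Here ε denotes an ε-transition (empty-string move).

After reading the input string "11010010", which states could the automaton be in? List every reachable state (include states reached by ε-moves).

Start: ε-closure({C}) = {C, E}.
Read '1': C→∅, E→∅; now ∅.
The set is empty and remains empty for the remaining 7 symbols.

∅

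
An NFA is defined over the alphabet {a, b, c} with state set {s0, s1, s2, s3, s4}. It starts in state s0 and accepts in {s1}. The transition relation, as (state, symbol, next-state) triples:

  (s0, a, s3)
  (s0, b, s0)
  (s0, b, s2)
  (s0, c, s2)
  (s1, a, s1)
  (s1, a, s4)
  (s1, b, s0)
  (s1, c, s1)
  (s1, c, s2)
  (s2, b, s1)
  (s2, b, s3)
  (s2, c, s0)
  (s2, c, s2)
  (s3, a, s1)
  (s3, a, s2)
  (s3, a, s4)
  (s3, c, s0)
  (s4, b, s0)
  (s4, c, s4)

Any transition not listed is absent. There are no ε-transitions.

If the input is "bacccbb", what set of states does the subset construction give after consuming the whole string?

{s0, s1, s2, s3}

Start in {s0}.
Read 'b': {s0} → {s0, s2}.
Read 'a': {s0, s2} → {s3}.
Read 'c': {s3} → {s0}.
Read 'c': {s0} → {s2}.
Read 'c': {s2} → {s0, s2}.
Read 'b': {s0, s2} → {s0, s1, s2, s3}.
Read 'b': {s0, s1, s2, s3} → {s0, s1, s2, s3}.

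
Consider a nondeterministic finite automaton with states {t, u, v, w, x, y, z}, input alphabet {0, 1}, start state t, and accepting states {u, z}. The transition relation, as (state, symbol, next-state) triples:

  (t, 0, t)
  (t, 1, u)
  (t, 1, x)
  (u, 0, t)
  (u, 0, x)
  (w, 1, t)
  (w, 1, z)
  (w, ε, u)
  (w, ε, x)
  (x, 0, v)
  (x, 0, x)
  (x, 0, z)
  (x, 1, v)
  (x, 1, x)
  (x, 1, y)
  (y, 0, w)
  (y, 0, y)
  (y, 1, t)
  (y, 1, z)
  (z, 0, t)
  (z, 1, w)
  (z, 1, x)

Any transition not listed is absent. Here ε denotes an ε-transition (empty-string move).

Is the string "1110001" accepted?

Yes

Start in {t}.
Read '1': {t} → {u, x}.
Read '1': {u, x} → {v, x, y}.
Read '1': {v, x, y} → {t, v, x, y, z}.
Read '0': {t, v, x, y, z} → {t, u, v, w, x, y, z}.
Read '0': {t, u, v, w, x, y, z} → {t, u, v, w, x, y, z}.
Read '0': {t, u, v, w, x, y, z} → {t, u, v, w, x, y, z}.
Read '1': {t, u, v, w, x, y, z} → {t, u, v, w, x, y, z}.
The final set {t, u, v, w, x, y, z} contains the accepting states u, z.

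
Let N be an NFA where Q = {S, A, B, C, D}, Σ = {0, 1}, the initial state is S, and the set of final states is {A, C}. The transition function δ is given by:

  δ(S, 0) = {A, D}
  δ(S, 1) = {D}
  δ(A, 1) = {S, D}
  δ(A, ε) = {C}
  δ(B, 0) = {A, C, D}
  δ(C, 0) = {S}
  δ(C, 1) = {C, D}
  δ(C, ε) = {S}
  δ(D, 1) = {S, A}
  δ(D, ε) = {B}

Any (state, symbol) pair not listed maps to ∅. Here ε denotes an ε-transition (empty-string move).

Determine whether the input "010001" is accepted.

Yes

Start in {S}.
Read '0': S→{A, D}; union {A, D}; ε-closure = {S, A, B, C, D}.
Read '1': S→{D}, A→{S, D}, B→∅, C→{C, D}, D→{S, A}; union {S, A, C, D}; ε-closure = {S, A, B, C, D}.
Read '0': S→{A, D}, A→∅, B→{A, C, D}, C→{S}, D→∅; union {S, A, C, D}; ε-closure = {S, A, B, C, D}.
Read '0': S→{A, D}, A→∅, B→{A, C, D}, C→{S}, D→∅; union {S, A, C, D}; ε-closure = {S, A, B, C, D}.
Read '0': S→{A, D}, A→∅, B→{A, C, D}, C→{S}, D→∅; union {S, A, C, D}; ε-closure = {S, A, B, C, D}.
Read '1': S→{D}, A→{S, D}, B→∅, C→{C, D}, D→{S, A}; union {S, A, C, D}; ε-closure = {S, A, B, C, D}.
The final set {S, A, B, C, D} contains the accepting states A, C.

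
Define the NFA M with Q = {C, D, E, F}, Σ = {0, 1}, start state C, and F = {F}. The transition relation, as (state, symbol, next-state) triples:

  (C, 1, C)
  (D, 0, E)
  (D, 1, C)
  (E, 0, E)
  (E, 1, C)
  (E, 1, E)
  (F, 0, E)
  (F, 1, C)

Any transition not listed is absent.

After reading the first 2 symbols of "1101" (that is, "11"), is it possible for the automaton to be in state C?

Start in {C}.
Read '1': C→{C}; now {C}.
Read '1': C→{C}; now {C}.
State C is in {C}.

Yes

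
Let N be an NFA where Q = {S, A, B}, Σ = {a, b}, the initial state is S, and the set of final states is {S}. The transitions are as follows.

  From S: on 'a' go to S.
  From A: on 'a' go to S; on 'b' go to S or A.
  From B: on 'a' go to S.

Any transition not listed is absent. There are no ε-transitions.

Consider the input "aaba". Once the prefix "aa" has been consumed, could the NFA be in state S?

Yes

Start in {S}.
Read 'a': S→{S}; now {S}.
Read 'a': S→{S}; now {S}.
State S is in {S}.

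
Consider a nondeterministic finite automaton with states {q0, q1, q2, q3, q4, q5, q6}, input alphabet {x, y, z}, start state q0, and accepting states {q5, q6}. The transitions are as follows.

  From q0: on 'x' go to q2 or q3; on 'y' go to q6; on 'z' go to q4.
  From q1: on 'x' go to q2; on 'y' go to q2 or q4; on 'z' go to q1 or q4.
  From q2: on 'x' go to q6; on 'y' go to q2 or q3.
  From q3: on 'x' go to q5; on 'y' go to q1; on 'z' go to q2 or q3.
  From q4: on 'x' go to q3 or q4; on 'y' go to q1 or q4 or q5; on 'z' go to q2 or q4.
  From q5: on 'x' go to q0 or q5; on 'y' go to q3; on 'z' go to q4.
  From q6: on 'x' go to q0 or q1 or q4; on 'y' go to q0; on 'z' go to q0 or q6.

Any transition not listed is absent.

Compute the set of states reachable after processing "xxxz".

{q1, q2, q4}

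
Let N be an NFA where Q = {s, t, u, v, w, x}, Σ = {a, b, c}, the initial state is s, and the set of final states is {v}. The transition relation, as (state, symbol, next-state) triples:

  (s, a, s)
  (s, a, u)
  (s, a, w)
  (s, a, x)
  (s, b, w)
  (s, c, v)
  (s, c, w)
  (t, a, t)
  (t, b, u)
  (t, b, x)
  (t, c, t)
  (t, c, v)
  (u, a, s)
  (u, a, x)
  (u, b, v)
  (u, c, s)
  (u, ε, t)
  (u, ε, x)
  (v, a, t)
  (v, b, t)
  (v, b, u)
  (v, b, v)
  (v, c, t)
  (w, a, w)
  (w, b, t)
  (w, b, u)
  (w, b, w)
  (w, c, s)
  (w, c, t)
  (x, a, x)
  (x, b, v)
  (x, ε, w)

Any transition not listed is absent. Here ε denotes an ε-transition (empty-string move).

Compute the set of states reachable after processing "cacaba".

Start in {s}.
Read 'c': {s} → {v, w}.
Read 'a': {v, w} → {t, w}.
Read 'c': {t, w} → {s, t, v}.
Read 'a': {s, t, v} → {s, t, u, w, x}.
Read 'b': {s, t, u, w, x} → {t, u, v, w, x}.
Read 'a': {t, u, v, w, x} → {s, t, w, x}.

{s, t, w, x}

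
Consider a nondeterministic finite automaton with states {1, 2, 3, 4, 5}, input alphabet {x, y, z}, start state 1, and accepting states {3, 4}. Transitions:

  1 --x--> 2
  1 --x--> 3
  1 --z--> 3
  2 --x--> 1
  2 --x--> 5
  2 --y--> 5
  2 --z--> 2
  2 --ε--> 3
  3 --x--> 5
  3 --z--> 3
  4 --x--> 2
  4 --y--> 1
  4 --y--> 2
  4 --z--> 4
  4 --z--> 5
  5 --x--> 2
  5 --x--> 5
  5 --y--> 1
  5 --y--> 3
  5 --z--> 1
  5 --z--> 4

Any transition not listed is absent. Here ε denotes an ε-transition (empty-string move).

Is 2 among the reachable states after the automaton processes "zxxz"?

Start in {1}.
Read 'z': {1} → {3}.
Read 'x': {3} → {5}.
Read 'x': {5} → {2, 3, 5}.
Read 'z': {2, 3, 5} → {1, 2, 3, 4}.
State 2 is in {1, 2, 3, 4}.

Yes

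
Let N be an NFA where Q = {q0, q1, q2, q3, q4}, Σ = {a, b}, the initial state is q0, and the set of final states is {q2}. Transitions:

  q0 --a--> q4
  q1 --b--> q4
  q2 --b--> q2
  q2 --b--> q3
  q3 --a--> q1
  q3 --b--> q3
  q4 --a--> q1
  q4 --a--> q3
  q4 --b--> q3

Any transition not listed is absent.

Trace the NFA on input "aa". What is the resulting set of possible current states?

{q1, q3}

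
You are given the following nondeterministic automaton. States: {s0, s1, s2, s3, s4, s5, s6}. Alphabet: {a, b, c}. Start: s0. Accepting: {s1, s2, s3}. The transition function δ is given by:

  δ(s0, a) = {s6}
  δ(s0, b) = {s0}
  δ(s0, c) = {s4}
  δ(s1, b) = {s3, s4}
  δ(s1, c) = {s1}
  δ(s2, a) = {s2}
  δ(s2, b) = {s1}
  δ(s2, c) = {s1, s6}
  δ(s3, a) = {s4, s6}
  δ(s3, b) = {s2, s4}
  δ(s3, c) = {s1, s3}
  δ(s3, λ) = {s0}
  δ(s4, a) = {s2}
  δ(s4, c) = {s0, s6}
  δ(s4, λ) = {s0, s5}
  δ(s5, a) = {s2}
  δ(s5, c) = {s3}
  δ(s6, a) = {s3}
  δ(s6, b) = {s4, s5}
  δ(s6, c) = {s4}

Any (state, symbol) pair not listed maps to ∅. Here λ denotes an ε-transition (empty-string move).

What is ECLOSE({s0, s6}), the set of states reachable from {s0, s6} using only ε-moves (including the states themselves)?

Begin with {s0, s6}.
No ε-moves leave this set, so the closure equals the set itself.

{s0, s6}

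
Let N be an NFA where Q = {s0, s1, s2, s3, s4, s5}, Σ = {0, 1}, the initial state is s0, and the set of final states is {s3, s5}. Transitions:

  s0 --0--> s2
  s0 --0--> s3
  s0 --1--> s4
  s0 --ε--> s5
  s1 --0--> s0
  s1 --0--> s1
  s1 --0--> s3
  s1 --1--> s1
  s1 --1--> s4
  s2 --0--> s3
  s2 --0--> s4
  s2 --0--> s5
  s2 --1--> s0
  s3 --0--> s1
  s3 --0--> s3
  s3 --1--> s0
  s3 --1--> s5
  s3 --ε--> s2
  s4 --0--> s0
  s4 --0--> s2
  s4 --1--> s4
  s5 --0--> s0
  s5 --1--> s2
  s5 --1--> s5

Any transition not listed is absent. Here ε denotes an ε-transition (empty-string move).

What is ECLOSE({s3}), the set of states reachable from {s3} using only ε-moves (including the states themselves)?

{s2, s3}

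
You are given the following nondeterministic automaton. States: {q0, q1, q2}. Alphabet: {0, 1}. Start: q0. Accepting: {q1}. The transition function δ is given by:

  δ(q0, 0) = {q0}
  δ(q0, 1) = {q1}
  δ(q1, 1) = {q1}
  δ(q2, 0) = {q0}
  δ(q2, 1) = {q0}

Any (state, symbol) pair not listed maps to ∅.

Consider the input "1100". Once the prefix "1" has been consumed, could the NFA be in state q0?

Start in {q0}.
Read '1': q0→{q1}; now {q1}.
State q0 is not in {q1}.

No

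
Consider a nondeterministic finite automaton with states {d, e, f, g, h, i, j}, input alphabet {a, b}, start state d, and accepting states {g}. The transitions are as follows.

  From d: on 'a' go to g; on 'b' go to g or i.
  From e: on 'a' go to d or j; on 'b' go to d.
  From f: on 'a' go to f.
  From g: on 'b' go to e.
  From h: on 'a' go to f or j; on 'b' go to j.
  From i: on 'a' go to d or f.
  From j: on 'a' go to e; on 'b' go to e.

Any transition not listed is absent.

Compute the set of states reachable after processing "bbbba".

{d, f}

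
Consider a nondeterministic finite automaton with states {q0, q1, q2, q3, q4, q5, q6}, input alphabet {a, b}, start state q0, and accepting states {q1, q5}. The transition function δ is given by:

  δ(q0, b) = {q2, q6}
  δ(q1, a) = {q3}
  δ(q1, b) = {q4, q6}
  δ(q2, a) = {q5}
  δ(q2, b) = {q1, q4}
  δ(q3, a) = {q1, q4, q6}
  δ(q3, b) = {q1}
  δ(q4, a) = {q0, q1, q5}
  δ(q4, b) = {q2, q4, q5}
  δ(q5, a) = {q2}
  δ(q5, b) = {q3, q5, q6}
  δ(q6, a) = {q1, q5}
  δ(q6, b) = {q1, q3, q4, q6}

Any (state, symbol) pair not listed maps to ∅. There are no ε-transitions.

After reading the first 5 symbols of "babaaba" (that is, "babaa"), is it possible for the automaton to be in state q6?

No

Start in {q0}.
Read 'b': {q0} → {q2, q6}.
Read 'a': {q2, q6} → {q1, q5}.
Read 'b': {q1, q5} → {q3, q4, q5, q6}.
Read 'a': {q3, q4, q5, q6} → {q0, q1, q2, q4, q5, q6}.
Read 'a': {q0, q1, q2, q4, q5, q6} → {q0, q1, q2, q3, q5}.
State q6 is not in {q0, q1, q2, q3, q5}.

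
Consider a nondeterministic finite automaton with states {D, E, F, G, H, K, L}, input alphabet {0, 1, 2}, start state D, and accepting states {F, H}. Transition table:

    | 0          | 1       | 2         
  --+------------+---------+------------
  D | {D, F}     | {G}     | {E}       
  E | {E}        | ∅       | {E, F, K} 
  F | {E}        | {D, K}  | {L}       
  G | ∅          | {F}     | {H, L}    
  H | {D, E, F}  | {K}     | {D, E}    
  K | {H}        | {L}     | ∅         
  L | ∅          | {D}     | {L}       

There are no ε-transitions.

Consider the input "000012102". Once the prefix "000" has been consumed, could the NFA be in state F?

Start in {D}.
Read '0': {D} → {D, F}.
Read '0': {D, F} → {D, E, F}.
Read '0': {D, E, F} → {D, E, F}.
State F is in {D, E, F}.

Yes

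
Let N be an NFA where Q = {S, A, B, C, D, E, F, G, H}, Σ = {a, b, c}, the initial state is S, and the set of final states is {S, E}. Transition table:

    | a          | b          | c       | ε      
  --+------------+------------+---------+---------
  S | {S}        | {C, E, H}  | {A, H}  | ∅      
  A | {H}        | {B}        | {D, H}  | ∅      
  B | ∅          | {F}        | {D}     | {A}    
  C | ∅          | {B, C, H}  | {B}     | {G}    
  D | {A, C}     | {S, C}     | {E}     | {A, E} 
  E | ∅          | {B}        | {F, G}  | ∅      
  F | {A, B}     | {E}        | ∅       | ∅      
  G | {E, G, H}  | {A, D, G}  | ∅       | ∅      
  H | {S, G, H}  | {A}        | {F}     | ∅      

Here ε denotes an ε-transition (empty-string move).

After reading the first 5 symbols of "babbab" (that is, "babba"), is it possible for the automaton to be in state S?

Yes

Start in {S}.
Read 'b': {S} → {C, E, G, H}.
Read 'a': {C, E, G, H} → {S, E, G, H}.
Read 'b': {S, E, G, H} → {A, B, C, D, E, G, H}.
Read 'b': {A, B, C, D, E, G, H} → {S, A, B, C, D, E, F, G, H}.
Read 'a': {S, A, B, C, D, E, F, G, H} → {S, A, B, C, E, G, H}.
State S is in {S, A, B, C, E, G, H}.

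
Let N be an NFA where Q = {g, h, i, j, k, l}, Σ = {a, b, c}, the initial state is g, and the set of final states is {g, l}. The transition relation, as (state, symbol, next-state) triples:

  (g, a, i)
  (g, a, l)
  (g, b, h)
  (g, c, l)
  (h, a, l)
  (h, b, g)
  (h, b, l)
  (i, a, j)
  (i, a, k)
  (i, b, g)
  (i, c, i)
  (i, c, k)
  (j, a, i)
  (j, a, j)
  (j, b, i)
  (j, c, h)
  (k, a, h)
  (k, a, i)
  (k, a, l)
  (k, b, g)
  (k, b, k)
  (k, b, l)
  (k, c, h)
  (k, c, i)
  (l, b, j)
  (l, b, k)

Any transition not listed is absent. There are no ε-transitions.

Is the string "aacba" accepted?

Yes

Start in {g}.
Read 'a': {g} → {i, l}.
Read 'a': {i, l} → {j, k}.
Read 'c': {j, k} → {h, i}.
Read 'b': {h, i} → {g, l}.
Read 'a': {g, l} → {i, l}.
The final set {i, l} contains the accepting state l.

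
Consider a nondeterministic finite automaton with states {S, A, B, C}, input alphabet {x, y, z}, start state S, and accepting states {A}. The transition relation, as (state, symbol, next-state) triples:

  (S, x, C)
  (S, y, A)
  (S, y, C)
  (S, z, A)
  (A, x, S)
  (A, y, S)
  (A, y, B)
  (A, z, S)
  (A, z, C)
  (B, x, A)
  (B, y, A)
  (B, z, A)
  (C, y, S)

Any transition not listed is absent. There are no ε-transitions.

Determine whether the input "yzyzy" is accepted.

Yes

Start in {S}.
Read 'y': {S} → {A, C}.
Read 'z': {A, C} → {S, C}.
Read 'y': {S, C} → {S, A, C}.
Read 'z': {S, A, C} → {S, A, C}.
Read 'y': {S, A, C} → {S, A, B, C}.
The final set {S, A, B, C} contains the accepting state A.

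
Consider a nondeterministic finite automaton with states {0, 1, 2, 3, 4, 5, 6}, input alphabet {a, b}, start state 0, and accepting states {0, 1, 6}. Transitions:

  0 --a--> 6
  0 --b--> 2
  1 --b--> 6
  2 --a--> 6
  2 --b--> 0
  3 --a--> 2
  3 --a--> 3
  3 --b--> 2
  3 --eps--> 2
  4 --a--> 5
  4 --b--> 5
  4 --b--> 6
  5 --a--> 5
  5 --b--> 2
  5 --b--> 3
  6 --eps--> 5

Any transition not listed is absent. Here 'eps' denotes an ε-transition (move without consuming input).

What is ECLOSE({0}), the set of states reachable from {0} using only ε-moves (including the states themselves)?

Begin with {0}.
No ε-moves leave this set, so the closure equals the set itself.

{0}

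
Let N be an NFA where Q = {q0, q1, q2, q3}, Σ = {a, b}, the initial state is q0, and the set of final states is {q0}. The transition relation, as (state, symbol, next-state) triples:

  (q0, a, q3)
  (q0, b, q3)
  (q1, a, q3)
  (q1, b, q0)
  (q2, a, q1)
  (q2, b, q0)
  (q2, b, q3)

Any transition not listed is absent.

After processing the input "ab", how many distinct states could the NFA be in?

Start in {q0}.
Read 'a': q0→{q3}; now {q3}.
Read 'b': q3→∅; now ∅.
That set has 0 states.

0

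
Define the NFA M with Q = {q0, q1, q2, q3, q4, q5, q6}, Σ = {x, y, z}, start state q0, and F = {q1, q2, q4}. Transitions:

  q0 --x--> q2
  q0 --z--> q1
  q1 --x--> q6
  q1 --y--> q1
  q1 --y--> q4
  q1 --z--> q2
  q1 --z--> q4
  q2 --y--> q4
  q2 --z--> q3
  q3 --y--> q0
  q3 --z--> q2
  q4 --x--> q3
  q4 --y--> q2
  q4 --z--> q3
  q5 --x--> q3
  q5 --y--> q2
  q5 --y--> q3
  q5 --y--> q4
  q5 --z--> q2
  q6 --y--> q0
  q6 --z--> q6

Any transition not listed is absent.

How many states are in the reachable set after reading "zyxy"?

Start in {q0}.
Read 'z': {q0} → {q1}.
Read 'y': {q1} → {q1, q4}.
Read 'x': {q1, q4} → {q3, q6}.
Read 'y': {q3, q6} → {q0}.
That set has 1 state.

1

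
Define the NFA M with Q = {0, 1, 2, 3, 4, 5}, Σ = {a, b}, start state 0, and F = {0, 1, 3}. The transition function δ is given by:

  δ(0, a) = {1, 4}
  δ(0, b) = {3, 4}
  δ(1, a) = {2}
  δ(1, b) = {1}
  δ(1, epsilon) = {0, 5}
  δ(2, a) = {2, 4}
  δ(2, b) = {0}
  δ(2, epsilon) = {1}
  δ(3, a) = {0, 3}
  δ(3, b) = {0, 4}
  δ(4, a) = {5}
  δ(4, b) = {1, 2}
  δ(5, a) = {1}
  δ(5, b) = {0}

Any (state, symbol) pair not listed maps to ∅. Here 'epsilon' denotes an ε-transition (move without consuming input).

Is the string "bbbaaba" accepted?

Start in {0}.
Read 'b': {0} → {3, 4}.
Read 'b': {3, 4} → {0, 1, 2, 4, 5}.
Read 'b': {0, 1, 2, 4, 5} → {0, 1, 2, 3, 4, 5}.
Read 'a': {0, 1, 2, 3, 4, 5} → {0, 1, 2, 3, 4, 5}.
Read 'a': {0, 1, 2, 3, 4, 5} → {0, 1, 2, 3, 4, 5}.
Read 'b': {0, 1, 2, 3, 4, 5} → {0, 1, 2, 3, 4, 5}.
Read 'a': {0, 1, 2, 3, 4, 5} → {0, 1, 2, 3, 4, 5}.
The final set {0, 1, 2, 3, 4, 5} contains the accepting states 0, 1, 3.

Yes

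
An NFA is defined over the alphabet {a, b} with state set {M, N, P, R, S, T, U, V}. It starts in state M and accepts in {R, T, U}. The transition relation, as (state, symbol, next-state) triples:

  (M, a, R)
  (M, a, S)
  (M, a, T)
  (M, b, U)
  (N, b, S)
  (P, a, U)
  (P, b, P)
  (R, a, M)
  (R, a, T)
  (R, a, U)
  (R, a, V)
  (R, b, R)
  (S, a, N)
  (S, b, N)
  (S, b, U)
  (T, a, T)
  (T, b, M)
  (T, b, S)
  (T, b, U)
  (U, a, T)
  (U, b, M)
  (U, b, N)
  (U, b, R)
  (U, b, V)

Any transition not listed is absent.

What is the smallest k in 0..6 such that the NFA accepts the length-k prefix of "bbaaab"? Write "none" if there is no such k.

1

Start in {M}.
Read 'b': {M} → {U}.
None of the earlier sets intersect F, but {U} does.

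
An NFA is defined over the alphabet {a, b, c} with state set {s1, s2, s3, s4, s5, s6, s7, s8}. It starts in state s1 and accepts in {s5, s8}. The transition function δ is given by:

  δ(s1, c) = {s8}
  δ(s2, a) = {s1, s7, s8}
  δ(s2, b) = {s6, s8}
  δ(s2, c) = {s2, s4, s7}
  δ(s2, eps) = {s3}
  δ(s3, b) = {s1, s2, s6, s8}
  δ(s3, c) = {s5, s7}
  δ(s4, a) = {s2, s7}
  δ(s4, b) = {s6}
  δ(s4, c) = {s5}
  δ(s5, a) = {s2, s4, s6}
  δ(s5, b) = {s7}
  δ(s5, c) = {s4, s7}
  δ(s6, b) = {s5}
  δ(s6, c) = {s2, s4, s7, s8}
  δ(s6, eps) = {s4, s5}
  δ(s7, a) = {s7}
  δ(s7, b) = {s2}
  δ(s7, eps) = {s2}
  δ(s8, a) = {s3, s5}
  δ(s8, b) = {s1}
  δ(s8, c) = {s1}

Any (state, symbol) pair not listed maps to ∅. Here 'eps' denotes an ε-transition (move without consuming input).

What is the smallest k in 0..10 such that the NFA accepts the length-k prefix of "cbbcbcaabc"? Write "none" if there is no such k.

Start in {s1}.
Read 'c': {s1} → {s8}.
None of the earlier sets intersect F, but {s8} does.

1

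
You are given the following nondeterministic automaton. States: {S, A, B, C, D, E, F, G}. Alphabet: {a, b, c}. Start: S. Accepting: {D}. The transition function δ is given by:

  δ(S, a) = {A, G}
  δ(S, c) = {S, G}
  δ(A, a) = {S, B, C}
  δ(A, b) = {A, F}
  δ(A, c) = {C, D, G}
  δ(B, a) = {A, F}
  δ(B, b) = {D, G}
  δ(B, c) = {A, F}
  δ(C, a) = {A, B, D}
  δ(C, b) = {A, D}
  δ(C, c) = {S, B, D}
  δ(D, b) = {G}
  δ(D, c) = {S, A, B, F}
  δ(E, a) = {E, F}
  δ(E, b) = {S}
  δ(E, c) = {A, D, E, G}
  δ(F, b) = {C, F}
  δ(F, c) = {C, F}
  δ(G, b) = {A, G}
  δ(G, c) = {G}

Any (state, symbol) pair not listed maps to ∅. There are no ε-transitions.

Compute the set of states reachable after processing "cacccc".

{S, A, B, C, D, F, G}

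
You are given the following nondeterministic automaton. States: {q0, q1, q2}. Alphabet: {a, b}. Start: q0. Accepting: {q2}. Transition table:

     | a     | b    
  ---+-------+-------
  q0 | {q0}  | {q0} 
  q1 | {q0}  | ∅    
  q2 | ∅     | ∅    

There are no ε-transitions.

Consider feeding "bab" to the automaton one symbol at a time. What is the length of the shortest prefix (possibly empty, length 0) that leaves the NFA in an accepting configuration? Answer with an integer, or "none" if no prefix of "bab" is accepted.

Start in {q0}.
Read 'b': q0→{q0}; now {q0}.
Read 'a': q0→{q0}; now {q0}.
Read 'b': q0→{q0}; now {q0}.
No reachable set along the way intersects F.

none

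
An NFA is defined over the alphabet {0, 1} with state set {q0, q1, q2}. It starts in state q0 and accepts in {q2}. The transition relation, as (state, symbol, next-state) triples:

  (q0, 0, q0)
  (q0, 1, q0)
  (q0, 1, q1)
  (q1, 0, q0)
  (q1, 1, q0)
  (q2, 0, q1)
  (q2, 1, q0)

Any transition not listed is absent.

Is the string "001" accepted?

Start in {q0}.
Read '0': q0→{q0}; now {q0}.
Read '0': q0→{q0}; now {q0}.
Read '1': q0→{q0, q1}; now {q0, q1}.
The final set {q0, q1} contains no accepting state.

No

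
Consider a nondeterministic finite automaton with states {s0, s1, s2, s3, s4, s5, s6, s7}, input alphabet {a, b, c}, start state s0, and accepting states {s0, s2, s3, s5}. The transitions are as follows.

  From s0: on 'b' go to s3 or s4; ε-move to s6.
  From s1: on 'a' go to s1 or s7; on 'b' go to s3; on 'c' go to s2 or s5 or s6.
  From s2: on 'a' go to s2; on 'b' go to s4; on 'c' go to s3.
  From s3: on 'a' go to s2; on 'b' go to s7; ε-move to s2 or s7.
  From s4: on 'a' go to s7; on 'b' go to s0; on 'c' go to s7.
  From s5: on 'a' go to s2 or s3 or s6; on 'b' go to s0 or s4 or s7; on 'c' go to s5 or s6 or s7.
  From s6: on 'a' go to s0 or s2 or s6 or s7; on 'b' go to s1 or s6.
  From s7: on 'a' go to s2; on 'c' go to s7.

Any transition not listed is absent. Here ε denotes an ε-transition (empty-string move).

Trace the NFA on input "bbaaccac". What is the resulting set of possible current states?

{s2, s3, s7}

Start: ε-closure({s0}) = {s0, s6}.
Read 'b': s0→{s3, s4}, s6→{s1, s6}; union {s1, s3, s4, s6}; ε-closure = {s1, s2, s3, s4, s6, s7}.
Read 'b': s1→{s3}, s2→{s4}, s3→{s7}, s4→{s0}, s6→{s1, s6}, s7→∅; union {s0, s1, s3, s4, s6, s7}; ε-closure = {s0, s1, s2, s3, s4, s6, s7}.
Read 'a': s0→∅, s1→{s1, s7}, s2→{s2}, s3→{s2}, s4→{s7}, s6→{s0, s2, s6, s7}, s7→{s2}; now {s0, s1, s2, s6, s7}.
Read 'a': s0→∅, s1→{s1, s7}, s2→{s2}, s6→{s0, s2, s6, s7}, s7→{s2}; now {s0, s1, s2, s6, s7}.
Read 'c': s0→∅, s1→{s2, s5, s6}, s2→{s3}, s6→∅, s7→{s7}; now {s2, s3, s5, s6, s7}.
Read 'c': s2→{s3}, s3→∅, s5→{s5, s6, s7}, s6→∅, s7→{s7}; union {s3, s5, s6, s7}; ε-closure = {s2, s3, s5, s6, s7}.
Read 'a': s2→{s2}, s3→{s2}, s5→{s2, s3, s6}, s6→{s0, s2, s6, s7}, s7→{s2}; now {s0, s2, s3, s6, s7}.
Read 'c': s0→∅, s2→{s3}, s3→∅, s6→∅, s7→{s7}; union {s3, s7}; ε-closure = {s2, s3, s7}.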